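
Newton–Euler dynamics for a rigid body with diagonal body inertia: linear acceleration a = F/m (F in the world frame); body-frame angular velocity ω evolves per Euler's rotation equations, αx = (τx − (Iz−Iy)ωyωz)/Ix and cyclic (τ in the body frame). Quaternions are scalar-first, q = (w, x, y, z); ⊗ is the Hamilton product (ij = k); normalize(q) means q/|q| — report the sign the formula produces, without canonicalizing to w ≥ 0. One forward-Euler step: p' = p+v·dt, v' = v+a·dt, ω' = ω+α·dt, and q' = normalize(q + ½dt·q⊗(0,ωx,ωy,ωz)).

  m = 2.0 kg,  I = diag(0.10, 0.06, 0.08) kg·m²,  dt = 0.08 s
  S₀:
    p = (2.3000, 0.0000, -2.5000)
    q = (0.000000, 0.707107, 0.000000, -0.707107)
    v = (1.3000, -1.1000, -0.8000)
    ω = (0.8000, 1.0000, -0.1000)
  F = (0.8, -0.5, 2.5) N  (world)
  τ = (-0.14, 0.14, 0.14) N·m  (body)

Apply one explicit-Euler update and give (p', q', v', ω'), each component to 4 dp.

α = I⁻¹(τ − ω×Iω) = (-1.3800, 2.3600, 2.1500)
ω' = ω + α·dt = (0.6896, 1.1888, 0.0720)
2q̇ = q⊗(0,ω) = (-0.6363963, 0.7071070, -0.4949749, 0.7071070)
q + ½dt·q⊗(0,ω), renormalized = (-0.0254, 0.7344, -0.0198, -0.6779)
a = (0.4000, -0.2500, 1.2500)
p' = p + v·dt = (2.4040, -0.0880, -2.5640)
new velocity v' = (1.3320, -1.1200, -0.7000)

p' = (2.4040, -0.0880, -2.5640)
q' = (-0.0254, 0.7344, -0.0198, -0.6779)
v' = (1.3320, -1.1200, -0.7000)
ω' = (0.6896, 1.1888, 0.0720)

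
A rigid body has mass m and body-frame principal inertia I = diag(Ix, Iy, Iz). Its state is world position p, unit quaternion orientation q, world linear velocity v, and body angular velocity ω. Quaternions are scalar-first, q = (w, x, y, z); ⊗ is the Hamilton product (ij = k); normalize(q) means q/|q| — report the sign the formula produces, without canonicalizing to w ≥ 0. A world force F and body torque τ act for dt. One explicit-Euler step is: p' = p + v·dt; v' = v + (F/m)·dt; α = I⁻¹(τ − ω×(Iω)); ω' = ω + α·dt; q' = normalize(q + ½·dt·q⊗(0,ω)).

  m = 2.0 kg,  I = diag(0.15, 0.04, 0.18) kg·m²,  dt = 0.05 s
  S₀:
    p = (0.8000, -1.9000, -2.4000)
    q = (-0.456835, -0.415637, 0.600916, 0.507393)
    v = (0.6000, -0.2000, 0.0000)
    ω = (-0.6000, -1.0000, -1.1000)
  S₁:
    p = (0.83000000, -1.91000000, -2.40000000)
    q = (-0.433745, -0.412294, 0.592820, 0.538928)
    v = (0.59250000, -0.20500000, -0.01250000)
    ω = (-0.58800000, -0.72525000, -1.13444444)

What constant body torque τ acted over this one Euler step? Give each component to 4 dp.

rate change Δω = (0.01200000, 0.27475000, -0.03444444)
applied torque τ = (0.1900, 0.2000, -0.1900)

τ = (0.1900, 0.2000, -0.1900)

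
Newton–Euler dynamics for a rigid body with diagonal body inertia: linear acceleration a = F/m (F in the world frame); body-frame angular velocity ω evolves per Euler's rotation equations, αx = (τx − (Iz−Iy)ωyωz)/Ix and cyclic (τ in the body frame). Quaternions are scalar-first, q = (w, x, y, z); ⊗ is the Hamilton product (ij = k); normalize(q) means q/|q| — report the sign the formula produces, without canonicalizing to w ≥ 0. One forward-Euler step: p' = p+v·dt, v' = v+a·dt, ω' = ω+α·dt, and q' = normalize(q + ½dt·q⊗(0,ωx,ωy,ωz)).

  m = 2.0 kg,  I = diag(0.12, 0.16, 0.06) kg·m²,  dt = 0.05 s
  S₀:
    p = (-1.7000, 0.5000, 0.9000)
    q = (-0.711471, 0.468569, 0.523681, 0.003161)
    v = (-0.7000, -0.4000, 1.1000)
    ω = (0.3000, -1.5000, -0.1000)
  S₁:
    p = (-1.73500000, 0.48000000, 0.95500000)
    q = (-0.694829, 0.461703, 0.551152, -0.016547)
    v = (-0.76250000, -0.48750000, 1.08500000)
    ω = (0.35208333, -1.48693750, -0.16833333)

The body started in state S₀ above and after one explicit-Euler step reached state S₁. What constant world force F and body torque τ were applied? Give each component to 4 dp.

v₁ − v₀ = (-0.06250000, -0.08750000, -0.01500000)
applied force F = (-2.5000, -3.5000, -0.6000)
rate change Δω = (0.05208333, 0.01306250, -0.06833333)
τ = I·(Δω/dt) + ω₀×(Iω₀) = (0.1100, 0.0400, -0.1000)

F = (-2.5000, -3.5000, -0.6000)
τ = (0.1100, 0.0400, -0.1000)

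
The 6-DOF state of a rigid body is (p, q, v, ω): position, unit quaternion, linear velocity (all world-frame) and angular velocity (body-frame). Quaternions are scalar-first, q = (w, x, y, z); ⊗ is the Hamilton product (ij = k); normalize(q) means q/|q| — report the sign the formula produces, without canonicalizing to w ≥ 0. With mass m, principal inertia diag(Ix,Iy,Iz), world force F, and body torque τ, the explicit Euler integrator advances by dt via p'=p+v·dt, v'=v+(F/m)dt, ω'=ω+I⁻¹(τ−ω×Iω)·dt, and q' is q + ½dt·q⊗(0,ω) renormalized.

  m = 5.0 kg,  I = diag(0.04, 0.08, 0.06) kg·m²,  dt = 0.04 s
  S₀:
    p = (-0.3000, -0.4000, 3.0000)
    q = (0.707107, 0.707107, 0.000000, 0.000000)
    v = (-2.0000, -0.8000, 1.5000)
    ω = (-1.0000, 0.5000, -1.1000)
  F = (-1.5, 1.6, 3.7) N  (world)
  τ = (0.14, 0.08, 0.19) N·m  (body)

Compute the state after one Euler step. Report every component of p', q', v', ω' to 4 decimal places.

p' = p + v·dt = (-0.3800, -0.4320, 3.0600)
new velocity v' = (-2.0120, -0.7872, 1.5296)
gyro term ω×Iω = (0.0110, -0.0220, -0.0200)
α = I⁻¹(τ − ω×Iω) = (3.2250, 1.2750, 3.5000)
ω + α·dt = (-0.8710, 0.5510, -0.9600)
Hamilton product q⊗(0,ω) = (0.7071070, -0.7071070, 1.1313712, -0.4242642)
q + ½dt·q⊗(0,ω), renormalized = (0.7209, 0.6926, 0.0226, -0.0085)

p' = (-0.3800, -0.4320, 3.0600)
q' = (0.7209, 0.6926, 0.0226, -0.0085)
v' = (-2.0120, -0.7872, 1.5296)
ω' = (-0.8710, 0.5510, -0.9600)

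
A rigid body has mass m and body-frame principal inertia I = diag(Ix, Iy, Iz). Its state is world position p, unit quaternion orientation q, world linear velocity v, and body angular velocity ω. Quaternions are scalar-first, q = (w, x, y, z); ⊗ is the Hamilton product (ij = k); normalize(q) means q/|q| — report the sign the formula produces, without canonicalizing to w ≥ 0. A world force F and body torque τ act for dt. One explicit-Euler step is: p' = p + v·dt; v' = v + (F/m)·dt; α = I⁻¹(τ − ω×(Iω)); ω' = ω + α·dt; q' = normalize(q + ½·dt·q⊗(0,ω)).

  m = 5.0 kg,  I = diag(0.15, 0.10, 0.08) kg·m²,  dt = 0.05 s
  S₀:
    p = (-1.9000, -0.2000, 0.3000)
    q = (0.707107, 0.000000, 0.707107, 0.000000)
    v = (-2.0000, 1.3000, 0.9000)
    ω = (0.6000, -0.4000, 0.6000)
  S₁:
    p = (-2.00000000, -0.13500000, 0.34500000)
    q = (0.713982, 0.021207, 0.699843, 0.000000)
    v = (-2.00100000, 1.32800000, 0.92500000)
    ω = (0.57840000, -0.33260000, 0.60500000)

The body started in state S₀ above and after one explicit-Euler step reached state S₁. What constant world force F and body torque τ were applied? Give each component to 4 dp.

F = (-0.1000, 2.8000, 2.5000)
τ = (-0.0600, 0.1600, 0.0200)

Δω = ω₁−ω₀ = (-0.02160000, 0.06740000, 0.00500000)
gyro term ω₀×Iω₀ = (0.0048, 0.0252, 0.0120)
applied torque τ = (-0.0600, 0.1600, 0.0200)
Δv = v₁−v₀ = (-0.00100000, 0.02800000, 0.02500000)
applied force F = (-0.1000, 2.8000, 2.5000)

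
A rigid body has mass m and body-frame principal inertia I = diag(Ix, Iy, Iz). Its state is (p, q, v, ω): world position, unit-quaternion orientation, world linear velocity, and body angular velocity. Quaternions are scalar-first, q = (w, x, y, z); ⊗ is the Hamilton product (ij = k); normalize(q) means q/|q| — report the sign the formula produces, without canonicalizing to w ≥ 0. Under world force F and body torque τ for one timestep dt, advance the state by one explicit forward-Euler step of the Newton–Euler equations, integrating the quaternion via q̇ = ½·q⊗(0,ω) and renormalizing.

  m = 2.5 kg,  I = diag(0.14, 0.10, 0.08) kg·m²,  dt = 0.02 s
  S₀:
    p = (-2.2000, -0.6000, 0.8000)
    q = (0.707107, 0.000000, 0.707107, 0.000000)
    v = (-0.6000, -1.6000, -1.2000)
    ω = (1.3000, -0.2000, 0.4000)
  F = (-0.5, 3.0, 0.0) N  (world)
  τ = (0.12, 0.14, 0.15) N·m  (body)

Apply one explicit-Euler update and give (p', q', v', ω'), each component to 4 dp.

linear accel F/m = (-0.2000, 1.2000, 0.0000)
new position p' = (-2.2120, -0.6320, 0.7760)
new velocity v' = (-0.6040, -1.5760, -1.2000)
α = I⁻¹(τ − ω×Iω) = (0.8457, 1.0880, 1.7450)
ω + α·dt = (1.3169, -0.1782, 0.4349)
q⊗(0,ω) = (0.1414214, 1.2020819, -0.1414214, -0.6363963)
updated quaternion q' = (0.7085, 0.0120, 0.7056, -0.0064)

p' = (-2.2120, -0.6320, 0.7760)
q' = (0.7085, 0.0120, 0.7056, -0.0064)
v' = (-0.6040, -1.5760, -1.2000)
ω' = (1.3169, -0.1782, 0.4349)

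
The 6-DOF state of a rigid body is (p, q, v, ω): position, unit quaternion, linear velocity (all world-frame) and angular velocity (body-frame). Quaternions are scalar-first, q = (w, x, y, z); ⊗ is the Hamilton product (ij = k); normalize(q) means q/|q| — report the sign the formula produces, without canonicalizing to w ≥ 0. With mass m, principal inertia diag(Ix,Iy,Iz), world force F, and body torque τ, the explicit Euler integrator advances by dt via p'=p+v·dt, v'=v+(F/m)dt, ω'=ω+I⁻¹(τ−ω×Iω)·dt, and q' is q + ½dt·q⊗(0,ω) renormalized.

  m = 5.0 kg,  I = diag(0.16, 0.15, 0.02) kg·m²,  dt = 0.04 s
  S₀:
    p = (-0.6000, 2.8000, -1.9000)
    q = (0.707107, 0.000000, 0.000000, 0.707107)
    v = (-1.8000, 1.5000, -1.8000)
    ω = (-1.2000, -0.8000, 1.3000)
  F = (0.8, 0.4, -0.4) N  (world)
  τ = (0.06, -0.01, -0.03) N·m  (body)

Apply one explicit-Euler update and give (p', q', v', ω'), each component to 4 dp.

p' = (-0.6720, 2.8600, -1.9720)
q' = (0.6882, -0.0057, -0.0283, 0.7249)
v' = (-1.7936, 1.5032, -1.8032)
ω' = (-1.2188, -0.7444, 1.2592)

precession coupling ω×(Iω) = (0.1352, -0.2184, -0.0096)
α = I⁻¹(τ − ω×Iω) = (-0.4700, 1.3893, -1.0200)
ω' = ω + α·dt = (-1.2188, -0.7444, 1.2592)
2q̇ = q⊗(0,ω) = (-0.9192391, -0.2828428, -1.4142140, 0.9192391)
q + ½dt·q⊗(0,ω), renormalized = (0.6882, -0.0057, -0.0283, 0.7249)
a = (0.1600, 0.0800, -0.0800)
new position p' = (-0.6720, 2.8600, -1.9720)
v' = v + a·dt = (-1.7936, 1.5032, -1.8032)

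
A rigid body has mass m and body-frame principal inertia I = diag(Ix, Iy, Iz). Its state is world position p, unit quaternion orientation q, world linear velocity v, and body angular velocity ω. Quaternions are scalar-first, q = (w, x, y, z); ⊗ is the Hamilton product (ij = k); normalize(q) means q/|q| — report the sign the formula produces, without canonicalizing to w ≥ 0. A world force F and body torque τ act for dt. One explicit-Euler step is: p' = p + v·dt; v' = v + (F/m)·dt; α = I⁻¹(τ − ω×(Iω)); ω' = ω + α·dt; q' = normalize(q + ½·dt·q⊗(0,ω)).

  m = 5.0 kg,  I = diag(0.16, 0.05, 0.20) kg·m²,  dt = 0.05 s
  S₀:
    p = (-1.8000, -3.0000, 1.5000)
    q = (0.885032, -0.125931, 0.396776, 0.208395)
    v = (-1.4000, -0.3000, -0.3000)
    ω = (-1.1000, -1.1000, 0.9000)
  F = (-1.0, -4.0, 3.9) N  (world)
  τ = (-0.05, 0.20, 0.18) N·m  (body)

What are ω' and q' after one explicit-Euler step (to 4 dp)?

ω' = (-1.0692, -0.9396, 0.9783)
q' = (0.8869, -0.1355, 0.3692, 0.2424)

precession coupling ω×(Iω) = (-0.1485, 0.0396, -0.1331)
angular accel α = (0.6156, 3.2080, 1.5655)
ω + α·dt = (-1.0692, -0.9396, 0.9783)
Hamilton product q⊗(0,ω) = (0.1103740, -0.3872023, -1.0894318, 1.3715065)
q' = normalize(q + ½dt·q⊗(0,ω)) = (0.8869, -0.1355, 0.3692, 0.2424)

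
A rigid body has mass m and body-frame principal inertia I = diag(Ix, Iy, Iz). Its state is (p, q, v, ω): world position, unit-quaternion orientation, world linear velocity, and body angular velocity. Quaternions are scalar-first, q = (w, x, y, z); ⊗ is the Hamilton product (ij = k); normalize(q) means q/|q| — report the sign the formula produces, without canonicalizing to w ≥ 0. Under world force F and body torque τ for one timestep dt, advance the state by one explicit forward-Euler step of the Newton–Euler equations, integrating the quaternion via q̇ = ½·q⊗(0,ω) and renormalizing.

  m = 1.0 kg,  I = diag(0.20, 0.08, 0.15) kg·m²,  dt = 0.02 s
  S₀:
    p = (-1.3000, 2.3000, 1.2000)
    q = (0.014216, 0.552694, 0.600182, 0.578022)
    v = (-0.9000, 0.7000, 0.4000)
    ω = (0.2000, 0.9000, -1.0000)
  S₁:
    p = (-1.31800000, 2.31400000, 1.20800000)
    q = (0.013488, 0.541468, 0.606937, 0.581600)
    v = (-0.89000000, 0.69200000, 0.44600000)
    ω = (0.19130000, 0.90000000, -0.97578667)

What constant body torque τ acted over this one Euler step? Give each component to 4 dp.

ω₁ − ω₀ = (-0.00870000, 0.00000000, 0.02421333)
gyro term ω₀×Iω₀ = (-0.0630, -0.0100, -0.0216)
I·α + gyro = (-0.1500, -0.0100, 0.1600)

τ = (-0.1500, -0.0100, 0.1600)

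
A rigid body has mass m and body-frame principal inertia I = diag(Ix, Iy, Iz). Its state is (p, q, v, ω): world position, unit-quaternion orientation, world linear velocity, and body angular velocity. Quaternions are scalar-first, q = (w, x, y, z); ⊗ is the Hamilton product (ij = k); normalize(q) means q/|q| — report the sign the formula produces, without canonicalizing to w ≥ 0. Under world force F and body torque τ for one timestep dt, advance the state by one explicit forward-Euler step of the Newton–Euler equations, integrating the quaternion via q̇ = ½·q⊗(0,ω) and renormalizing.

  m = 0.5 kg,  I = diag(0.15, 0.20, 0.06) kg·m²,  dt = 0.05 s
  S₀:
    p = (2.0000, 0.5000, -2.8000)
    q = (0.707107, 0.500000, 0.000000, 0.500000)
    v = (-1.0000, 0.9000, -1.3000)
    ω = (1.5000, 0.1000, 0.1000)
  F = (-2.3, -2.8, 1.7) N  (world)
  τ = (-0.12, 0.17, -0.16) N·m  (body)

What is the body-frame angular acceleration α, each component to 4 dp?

gyro term ω×Iω = (-0.0014, 0.0135, 0.0075)
α = I⁻¹(τ − ω×Iω) = (-0.7907, 0.7825, -2.7917)

α = (-0.7907, 0.7825, -2.7917)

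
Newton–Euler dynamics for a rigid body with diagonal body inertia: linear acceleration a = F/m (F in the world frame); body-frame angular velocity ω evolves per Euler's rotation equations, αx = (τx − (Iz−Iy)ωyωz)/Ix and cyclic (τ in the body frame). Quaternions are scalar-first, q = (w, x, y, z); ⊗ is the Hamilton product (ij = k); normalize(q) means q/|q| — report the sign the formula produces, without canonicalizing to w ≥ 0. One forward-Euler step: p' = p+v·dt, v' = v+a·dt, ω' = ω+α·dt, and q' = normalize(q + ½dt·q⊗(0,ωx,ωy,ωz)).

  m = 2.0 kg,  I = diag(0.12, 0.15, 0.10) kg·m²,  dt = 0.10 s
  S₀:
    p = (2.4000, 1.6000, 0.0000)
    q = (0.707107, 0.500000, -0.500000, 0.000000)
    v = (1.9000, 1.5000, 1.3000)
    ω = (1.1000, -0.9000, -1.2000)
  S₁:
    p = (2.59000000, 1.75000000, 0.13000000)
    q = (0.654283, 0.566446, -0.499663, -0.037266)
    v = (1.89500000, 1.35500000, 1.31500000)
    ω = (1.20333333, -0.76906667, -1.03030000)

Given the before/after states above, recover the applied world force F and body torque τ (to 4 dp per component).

ω₁ − ω₀ = (0.10333333, 0.13093333, 0.16970000)
gyro term ω₀×Iω₀ = (-0.0540, -0.0264, -0.0297)
applied torque τ = (0.0700, 0.1700, 0.1400)
velocity change Δv = (-0.00500000, -0.14500000, 0.01500000)
applied force F = (-0.1000, -2.9000, 0.3000)

F = (-0.1000, -2.9000, 0.3000)
τ = (0.0700, 0.1700, 0.1400)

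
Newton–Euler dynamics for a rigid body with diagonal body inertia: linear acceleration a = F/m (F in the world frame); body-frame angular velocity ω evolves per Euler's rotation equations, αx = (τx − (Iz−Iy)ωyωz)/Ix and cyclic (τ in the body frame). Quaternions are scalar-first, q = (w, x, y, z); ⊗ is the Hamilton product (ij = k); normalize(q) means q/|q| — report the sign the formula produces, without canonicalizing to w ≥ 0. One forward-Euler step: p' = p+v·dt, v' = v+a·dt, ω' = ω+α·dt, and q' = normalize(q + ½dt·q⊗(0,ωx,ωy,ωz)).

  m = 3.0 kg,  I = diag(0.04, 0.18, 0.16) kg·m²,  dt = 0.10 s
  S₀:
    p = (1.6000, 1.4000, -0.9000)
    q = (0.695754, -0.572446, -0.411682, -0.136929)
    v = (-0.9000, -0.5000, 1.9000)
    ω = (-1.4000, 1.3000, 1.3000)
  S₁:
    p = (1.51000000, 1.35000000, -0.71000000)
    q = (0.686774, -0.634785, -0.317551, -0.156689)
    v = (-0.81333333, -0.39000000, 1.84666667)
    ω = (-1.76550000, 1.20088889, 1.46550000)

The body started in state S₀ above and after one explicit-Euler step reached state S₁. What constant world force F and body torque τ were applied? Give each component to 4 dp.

F = (2.6000, 3.3000, -1.6000)
τ = (-0.1800, 0.0400, 0.0100)

velocity change Δv = (0.08666667, 0.11000000, -0.05333333)
m·(v₁−v₀)/dt = (2.6000, 3.3000, -1.6000)
ω₁ − ω₀ = (-0.36550000, -0.09911111, 0.16550000)
ω₀×(Iω₀) = (-0.0338, 0.2184, -0.2548)
τ = I·(Δω/dt) + ω₀×(Iω₀) = (-0.1800, 0.0400, 0.0100)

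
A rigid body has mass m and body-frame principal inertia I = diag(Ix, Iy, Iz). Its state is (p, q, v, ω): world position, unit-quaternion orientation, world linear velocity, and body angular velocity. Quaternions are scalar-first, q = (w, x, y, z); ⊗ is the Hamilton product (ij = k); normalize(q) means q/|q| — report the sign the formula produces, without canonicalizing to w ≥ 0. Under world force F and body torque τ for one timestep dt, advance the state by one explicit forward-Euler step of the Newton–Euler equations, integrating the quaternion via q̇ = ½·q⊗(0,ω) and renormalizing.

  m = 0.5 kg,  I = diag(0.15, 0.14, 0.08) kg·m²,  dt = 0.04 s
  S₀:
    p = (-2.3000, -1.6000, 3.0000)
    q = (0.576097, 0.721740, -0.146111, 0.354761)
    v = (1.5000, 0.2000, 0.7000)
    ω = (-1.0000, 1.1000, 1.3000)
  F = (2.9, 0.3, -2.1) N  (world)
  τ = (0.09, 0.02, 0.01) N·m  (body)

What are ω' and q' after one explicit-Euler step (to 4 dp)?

ω' = (-0.9531, 1.1317, 1.2995)
q' = (0.5841, 0.6981, -0.1592, 0.3824)

precession coupling ω×(Iω) = (-0.0858, -0.0910, 0.0110)
α = I⁻¹(τ − ω×Iω) = (1.1720, 0.7929, -0.0125)
ω' = ω + α·dt = (-0.9531, 1.1317, 1.2995)
q⊗(0,ω) = (0.4212728, -1.1562784, -0.6593163, 1.3967291)
updated quaternion q' = (0.5841, 0.6981, -0.1592, 0.3824)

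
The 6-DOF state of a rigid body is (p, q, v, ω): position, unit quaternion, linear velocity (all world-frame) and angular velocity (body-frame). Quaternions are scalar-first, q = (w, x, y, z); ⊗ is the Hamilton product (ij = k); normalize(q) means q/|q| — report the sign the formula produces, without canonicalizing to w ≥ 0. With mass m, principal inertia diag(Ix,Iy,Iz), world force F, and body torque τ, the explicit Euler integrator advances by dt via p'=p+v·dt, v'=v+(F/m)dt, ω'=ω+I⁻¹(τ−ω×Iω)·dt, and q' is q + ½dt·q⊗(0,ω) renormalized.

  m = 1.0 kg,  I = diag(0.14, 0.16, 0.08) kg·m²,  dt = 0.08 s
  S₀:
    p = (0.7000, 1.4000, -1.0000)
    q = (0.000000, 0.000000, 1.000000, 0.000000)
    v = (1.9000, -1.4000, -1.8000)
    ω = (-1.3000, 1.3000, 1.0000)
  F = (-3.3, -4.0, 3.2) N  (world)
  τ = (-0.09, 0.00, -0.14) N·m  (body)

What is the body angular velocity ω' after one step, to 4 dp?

(τ − ω×Iω)/I = (0.1000, 0.4875, -1.3275)
ω + α·dt = (-1.2920, 1.3390, 0.8938)

ω' = (-1.2920, 1.3390, 0.8938)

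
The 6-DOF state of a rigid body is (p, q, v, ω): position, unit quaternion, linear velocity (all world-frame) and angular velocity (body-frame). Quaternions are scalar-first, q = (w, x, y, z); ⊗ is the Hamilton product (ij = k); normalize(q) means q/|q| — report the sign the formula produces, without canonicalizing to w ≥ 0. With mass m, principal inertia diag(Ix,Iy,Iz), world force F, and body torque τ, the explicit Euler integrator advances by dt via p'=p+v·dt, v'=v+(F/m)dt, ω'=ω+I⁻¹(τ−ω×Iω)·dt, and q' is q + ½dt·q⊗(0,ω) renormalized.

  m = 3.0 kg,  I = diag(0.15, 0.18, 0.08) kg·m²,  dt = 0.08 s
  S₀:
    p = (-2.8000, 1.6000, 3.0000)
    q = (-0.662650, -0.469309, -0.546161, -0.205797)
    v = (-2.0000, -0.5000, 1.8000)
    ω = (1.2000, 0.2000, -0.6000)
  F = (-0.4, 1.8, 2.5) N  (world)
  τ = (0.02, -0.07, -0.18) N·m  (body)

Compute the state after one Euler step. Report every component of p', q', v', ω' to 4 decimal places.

precession coupling ω×(Iω) = (0.0120, -0.0504, 0.0072)
(τ − ω×Iω)/I = (0.0533, -0.1089, -2.3400)
ω + α·dt = (1.2043, 0.1913, -0.7872)
2q̇ = q⊗(0,ω) = (0.5489248, -0.4263240, -0.6610718, 0.9591214)
updated quaternion q' = (-0.6398, -0.4856, -0.5718, -0.1672)
new position p' = (-2.9600, 1.5600, 3.1440)
v + (F/m)dt = (-2.0107, -0.4520, 1.8667)

p' = (-2.9600, 1.5600, 3.1440)
q' = (-0.6398, -0.4856, -0.5718, -0.1672)
v' = (-2.0107, -0.4520, 1.8667)
ω' = (1.2043, 0.1913, -0.7872)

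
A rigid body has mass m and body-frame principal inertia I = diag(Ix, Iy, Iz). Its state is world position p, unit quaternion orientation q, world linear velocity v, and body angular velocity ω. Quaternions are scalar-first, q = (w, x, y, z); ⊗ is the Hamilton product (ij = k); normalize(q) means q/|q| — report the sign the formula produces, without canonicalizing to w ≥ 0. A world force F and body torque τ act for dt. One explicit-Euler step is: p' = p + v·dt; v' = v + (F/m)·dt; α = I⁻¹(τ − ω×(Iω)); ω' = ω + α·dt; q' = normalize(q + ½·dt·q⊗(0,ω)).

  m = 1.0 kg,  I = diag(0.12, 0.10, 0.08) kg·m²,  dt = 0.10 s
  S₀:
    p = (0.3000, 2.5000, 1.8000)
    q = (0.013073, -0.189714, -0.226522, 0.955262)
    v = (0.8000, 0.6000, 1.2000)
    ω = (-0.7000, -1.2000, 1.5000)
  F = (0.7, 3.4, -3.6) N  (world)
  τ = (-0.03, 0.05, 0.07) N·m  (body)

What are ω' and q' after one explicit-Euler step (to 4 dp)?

angular accel α = (-0.5500, 0.9200, 1.0850)
ω + α·dt = (-0.7550, -1.1080, 1.6085)
Hamilton product q⊗(0,ω) = (-1.8375192, 0.7973803, -0.3998000, 0.0887009)
updated quaternion q' = (-0.0784, -0.1491, -0.2452, 0.9547)

ω' = (-0.7550, -1.1080, 1.6085)
q' = (-0.0784, -0.1491, -0.2452, 0.9547)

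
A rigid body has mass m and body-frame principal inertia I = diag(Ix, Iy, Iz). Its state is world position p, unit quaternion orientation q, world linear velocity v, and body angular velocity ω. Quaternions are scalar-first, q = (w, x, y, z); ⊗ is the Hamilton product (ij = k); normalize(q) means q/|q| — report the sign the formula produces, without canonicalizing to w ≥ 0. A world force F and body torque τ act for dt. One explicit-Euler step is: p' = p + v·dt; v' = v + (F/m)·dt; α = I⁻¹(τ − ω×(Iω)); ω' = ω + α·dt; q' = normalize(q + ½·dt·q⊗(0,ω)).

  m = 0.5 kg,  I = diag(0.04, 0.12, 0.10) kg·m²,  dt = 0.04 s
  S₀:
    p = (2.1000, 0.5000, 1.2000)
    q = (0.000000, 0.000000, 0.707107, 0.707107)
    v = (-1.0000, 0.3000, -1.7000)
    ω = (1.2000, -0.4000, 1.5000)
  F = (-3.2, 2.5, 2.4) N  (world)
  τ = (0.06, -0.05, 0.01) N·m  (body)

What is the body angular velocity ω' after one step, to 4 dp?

ω' = (1.2480, -0.3807, 1.5194)

angular accel α = (1.2000, 0.4833, 0.4840)
ω + α·dt = (1.2480, -0.3807, 1.5194)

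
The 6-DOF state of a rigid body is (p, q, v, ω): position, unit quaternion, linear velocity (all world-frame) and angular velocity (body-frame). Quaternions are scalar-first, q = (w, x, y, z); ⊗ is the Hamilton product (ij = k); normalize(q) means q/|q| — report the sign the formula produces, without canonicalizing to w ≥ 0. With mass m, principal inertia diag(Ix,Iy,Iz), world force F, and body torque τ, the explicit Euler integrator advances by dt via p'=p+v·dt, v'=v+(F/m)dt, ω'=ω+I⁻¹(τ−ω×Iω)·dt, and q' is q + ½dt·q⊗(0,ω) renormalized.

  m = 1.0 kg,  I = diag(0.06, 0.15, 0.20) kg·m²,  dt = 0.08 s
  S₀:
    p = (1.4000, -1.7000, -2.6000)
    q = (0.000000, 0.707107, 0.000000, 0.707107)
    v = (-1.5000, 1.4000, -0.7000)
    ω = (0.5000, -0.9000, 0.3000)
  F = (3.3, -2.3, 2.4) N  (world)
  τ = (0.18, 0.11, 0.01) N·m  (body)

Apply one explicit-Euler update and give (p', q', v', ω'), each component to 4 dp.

linear accel F/m = (3.3000, -2.3000, 2.4000)
p + v·dt = (1.2800, -1.5880, -2.6560)
new velocity v' = (-1.2360, 1.2160, -0.5080)
ω×(Iω) gyroscopic = (-0.0135, -0.0210, -0.0405)
(τ − ω×Iω)/I = (3.2250, 0.8733, 0.2525)
new body rate ω' = (0.7580, -0.8301, 0.3202)
q⊗(0,ω) = (-0.5656856, 0.6363963, 0.1414214, -0.6363963)
updated quaternion q' = (-0.0226, 0.7319, 0.0057, 0.6810)

p' = (1.2800, -1.5880, -2.6560)
q' = (-0.0226, 0.7319, 0.0057, 0.6810)
v' = (-1.2360, 1.2160, -0.5080)
ω' = (0.7580, -0.8301, 0.3202)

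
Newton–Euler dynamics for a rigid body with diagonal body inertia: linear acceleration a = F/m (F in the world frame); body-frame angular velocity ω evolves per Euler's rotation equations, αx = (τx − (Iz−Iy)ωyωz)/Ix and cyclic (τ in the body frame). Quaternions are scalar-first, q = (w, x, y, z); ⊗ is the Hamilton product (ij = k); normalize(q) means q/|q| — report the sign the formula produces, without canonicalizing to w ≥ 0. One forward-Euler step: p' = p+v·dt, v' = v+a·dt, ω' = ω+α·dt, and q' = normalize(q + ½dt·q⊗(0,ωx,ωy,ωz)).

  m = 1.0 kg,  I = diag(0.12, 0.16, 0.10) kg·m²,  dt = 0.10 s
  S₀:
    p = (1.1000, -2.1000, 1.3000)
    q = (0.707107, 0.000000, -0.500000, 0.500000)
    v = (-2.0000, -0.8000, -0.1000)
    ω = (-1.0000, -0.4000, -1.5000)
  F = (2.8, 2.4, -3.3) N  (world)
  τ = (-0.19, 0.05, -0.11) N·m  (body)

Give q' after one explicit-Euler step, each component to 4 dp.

q⊗(0,ω) = (0.5500000, 0.2428930, -0.7828428, -1.5606605)
updated quaternion q' = (0.7315, 0.0121, -0.5369, 0.4202)

q' = (0.7315, 0.0121, -0.5369, 0.4202)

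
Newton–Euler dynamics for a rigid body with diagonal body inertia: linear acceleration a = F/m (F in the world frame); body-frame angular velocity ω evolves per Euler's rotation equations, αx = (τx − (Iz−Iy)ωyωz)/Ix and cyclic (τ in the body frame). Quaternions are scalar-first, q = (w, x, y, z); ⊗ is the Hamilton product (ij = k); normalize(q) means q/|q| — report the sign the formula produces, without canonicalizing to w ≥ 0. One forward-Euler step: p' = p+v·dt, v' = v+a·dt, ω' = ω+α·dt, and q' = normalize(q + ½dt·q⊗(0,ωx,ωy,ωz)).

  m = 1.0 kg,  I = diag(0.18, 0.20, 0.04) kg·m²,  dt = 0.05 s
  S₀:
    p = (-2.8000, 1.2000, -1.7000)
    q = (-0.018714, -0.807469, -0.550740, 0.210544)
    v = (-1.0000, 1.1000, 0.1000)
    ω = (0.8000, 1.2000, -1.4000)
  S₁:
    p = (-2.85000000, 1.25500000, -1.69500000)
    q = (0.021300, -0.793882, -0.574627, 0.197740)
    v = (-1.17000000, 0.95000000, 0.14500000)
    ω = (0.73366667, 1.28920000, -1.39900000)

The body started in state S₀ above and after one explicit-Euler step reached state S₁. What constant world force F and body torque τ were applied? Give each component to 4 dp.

F = (-3.4000, -3.0000, 0.9000)
τ = (0.0300, 0.2000, 0.0200)

rate change Δω = (-0.06633333, 0.08920000, 0.00100000)
τ = I·(Δω/dt) + ω₀×(Iω₀) = (0.0300, 0.2000, 0.0200)
v₁ − v₀ = (-0.17000000, -0.15000000, 0.04500000)
applied force F = (-3.4000, -3.0000, 0.9000)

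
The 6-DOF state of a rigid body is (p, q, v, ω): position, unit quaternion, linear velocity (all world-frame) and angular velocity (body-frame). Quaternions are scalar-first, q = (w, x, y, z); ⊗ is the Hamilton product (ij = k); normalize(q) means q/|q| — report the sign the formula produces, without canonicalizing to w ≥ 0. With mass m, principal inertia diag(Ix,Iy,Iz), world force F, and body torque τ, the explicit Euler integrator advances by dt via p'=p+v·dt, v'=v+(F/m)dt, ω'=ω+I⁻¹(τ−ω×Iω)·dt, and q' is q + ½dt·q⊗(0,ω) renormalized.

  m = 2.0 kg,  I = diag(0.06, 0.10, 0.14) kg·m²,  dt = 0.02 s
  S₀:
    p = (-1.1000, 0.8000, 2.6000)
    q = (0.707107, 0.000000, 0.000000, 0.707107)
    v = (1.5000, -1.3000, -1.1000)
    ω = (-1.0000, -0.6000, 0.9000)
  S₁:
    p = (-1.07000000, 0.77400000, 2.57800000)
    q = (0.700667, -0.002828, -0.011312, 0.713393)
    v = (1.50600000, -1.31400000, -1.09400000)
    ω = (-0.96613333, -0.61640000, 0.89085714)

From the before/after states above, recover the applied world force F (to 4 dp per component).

velocity change Δv = (0.00600000, -0.01400000, 0.00600000)
F = m·Δv/dt = (0.6000, -1.4000, 0.6000)

F = (0.6000, -1.4000, 0.6000)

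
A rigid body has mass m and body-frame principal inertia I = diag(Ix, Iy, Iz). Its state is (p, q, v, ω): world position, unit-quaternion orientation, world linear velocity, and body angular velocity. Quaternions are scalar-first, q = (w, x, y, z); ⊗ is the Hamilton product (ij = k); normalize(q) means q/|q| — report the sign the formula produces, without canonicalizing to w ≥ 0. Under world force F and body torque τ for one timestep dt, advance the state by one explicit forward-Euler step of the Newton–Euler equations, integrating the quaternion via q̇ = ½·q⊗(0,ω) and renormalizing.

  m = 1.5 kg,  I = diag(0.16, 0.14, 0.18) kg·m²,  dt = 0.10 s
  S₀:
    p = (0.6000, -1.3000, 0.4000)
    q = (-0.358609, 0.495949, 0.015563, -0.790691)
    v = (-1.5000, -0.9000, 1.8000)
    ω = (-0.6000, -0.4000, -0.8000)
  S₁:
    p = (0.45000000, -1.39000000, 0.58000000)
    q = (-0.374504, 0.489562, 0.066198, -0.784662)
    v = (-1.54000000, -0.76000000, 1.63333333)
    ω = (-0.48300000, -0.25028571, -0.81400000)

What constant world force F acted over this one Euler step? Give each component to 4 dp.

F = (-0.6000, 2.1000, -2.5000)

Δv = v₁−v₀ = (-0.04000000, 0.14000000, -0.16666667)
applied force F = (-0.6000, 2.1000, -2.5000)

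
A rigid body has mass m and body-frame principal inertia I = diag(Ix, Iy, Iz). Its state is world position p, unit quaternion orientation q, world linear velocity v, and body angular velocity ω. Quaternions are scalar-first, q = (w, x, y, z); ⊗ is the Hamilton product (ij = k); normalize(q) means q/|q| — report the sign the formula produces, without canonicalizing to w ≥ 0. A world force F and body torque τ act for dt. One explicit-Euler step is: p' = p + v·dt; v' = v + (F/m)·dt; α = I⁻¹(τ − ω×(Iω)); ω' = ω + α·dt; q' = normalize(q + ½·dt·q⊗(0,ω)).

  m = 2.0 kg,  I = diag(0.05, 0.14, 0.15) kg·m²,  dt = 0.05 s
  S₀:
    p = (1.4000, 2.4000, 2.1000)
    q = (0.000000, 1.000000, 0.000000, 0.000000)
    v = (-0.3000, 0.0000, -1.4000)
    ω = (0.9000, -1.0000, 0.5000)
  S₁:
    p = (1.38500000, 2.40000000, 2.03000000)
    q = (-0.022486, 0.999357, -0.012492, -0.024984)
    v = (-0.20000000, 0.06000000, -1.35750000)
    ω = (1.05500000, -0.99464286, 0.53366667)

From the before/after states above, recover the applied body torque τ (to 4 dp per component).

ω₁ − ω₀ = (0.15500000, 0.00535714, 0.03366667)
ω₀×(Iω₀) = (-0.0050, -0.0450, -0.0810)
I·α + gyro = (0.1500, -0.0300, 0.0200)

τ = (0.1500, -0.0300, 0.0200)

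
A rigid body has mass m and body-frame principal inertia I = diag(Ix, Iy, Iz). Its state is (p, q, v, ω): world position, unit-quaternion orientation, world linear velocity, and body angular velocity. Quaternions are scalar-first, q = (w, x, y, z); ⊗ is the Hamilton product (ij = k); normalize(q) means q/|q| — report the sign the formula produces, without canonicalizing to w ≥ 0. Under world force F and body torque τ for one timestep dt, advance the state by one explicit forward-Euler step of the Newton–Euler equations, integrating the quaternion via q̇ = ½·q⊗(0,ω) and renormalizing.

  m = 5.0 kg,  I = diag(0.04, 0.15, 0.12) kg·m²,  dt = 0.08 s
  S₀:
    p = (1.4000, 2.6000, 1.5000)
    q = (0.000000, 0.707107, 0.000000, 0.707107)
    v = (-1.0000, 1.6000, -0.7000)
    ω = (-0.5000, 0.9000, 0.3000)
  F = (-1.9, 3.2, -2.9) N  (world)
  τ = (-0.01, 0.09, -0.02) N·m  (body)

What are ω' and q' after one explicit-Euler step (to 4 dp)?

gyro term ω×Iω = (-0.0081, 0.0120, -0.0495)
α = I⁻¹(τ − ω×Iω) = (-0.0475, 0.5200, 0.2458)
ω' = ω + α·dt = (-0.5038, 0.9416, 0.3197)
Hamilton product q⊗(0,ω) = (0.1414214, -0.6363963, -0.5656856, 0.6363963)
updated quaternion q' = (0.0057, 0.6810, -0.0226, 0.7319)

ω' = (-0.5038, 0.9416, 0.3197)
q' = (0.0057, 0.6810, -0.0226, 0.7319)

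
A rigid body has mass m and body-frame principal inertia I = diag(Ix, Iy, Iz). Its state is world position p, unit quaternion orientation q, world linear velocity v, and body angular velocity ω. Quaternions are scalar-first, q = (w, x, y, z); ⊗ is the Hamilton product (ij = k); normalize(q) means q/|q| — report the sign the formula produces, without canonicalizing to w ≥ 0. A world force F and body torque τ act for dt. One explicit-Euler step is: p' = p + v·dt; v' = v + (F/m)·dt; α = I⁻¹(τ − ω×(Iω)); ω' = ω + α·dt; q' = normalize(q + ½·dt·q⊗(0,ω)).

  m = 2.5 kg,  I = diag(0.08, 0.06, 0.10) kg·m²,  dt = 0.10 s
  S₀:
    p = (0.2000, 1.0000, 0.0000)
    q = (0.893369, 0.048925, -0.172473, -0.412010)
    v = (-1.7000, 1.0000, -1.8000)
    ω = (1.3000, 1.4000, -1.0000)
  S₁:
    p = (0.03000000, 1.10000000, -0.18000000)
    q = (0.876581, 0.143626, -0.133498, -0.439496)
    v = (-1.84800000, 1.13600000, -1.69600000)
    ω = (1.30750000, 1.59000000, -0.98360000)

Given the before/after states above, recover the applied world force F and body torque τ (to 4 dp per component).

F = (-3.7000, 3.4000, 2.6000)
τ = (-0.0500, 0.1400, -0.0200)

rate change Δω = (0.00750000, 0.19000000, 0.01640000)
precession coupling = (-0.0560, 0.0260, -0.0364)
applied torque τ = (-0.0500, 0.1400, -0.0200)
velocity change Δv = (-0.14800000, 0.13600000, 0.10400000)
m·(v₁−v₀)/dt = (-3.7000, 3.4000, 2.6000)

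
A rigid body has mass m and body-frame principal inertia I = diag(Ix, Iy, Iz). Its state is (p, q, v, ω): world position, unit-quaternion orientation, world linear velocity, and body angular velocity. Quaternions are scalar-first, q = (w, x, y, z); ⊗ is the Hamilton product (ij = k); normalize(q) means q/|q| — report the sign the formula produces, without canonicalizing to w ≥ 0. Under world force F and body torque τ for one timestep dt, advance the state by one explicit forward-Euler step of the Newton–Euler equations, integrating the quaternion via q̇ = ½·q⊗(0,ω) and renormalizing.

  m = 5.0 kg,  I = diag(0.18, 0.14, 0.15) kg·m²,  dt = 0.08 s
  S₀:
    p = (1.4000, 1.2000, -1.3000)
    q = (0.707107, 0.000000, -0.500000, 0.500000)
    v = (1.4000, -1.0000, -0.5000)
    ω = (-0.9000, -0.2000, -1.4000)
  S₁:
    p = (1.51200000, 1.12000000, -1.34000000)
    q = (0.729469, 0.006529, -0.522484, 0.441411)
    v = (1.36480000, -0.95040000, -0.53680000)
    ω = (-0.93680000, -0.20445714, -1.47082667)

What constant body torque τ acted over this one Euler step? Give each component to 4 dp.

ω₁ − ω₀ = (-0.03680000, -0.00445714, -0.07082667)
precession coupling = (0.0028, 0.0378, -0.0072)
τ = I·(Δω/dt) + ω₀×(Iω₀) = (-0.0800, 0.0300, -0.1400)

τ = (-0.0800, 0.0300, -0.1400)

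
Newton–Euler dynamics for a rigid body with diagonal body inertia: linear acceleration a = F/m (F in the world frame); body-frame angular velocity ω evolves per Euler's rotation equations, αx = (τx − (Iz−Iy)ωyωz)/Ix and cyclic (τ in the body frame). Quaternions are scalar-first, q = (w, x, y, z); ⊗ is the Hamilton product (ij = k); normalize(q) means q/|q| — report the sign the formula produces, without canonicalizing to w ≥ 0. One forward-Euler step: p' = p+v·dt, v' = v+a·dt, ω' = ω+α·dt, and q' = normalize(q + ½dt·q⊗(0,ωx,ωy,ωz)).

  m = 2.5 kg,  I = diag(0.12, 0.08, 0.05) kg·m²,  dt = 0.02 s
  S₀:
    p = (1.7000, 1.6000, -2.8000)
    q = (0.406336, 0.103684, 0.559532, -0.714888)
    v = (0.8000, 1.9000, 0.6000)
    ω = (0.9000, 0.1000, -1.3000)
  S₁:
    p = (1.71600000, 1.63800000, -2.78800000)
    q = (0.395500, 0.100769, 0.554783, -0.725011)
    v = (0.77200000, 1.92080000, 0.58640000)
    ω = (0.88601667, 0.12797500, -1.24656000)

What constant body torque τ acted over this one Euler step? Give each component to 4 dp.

ω₁ − ω₀ = (-0.01398333, 0.02797500, 0.05344000)
τ = I·(Δω/dt) + ω₀×(Iω₀) = (-0.0800, 0.0300, 0.1300)

τ = (-0.0800, 0.0300, 0.1300)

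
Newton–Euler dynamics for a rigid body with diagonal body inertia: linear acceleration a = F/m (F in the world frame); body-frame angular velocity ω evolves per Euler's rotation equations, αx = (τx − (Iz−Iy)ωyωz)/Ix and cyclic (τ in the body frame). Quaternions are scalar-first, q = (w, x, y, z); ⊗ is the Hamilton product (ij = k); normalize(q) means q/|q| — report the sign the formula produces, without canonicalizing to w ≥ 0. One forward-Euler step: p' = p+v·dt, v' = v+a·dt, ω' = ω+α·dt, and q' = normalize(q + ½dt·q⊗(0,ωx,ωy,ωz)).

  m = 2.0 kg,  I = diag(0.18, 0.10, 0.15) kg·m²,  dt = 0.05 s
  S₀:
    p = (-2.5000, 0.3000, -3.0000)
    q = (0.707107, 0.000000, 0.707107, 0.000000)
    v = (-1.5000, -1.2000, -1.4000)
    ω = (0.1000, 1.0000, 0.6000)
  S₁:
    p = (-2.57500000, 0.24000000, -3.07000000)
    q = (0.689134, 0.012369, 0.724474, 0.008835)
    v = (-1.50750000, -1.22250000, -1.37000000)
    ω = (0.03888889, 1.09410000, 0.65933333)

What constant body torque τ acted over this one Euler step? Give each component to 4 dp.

rate change Δω = (-0.06111111, 0.09410000, 0.05933333)
τ = I·(Δω/dt) + ω₀×(Iω₀) = (-0.1900, 0.1900, 0.1700)

τ = (-0.1900, 0.1900, 0.1700)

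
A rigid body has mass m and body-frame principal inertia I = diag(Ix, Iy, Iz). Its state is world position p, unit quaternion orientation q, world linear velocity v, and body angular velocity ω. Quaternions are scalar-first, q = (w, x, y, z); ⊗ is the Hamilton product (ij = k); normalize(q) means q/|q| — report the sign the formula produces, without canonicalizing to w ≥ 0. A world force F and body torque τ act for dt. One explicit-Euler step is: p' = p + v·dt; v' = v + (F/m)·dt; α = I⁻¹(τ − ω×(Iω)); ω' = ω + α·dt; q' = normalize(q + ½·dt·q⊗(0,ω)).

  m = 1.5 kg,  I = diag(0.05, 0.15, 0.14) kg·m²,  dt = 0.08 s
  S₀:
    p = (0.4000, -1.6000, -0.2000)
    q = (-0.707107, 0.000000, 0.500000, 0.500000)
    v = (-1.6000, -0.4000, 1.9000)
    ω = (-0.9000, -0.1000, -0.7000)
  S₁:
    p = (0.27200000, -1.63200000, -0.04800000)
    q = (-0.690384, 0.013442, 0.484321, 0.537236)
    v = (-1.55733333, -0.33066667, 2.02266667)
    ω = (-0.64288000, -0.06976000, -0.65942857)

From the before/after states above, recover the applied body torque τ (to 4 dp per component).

rate change Δω = (0.25712000, 0.03024000, 0.04057143)
precession coupling = (-0.0007, -0.0567, 0.0090)
I·α + gyro = (0.1600, 0.0000, 0.0800)

τ = (0.1600, 0.0000, 0.0800)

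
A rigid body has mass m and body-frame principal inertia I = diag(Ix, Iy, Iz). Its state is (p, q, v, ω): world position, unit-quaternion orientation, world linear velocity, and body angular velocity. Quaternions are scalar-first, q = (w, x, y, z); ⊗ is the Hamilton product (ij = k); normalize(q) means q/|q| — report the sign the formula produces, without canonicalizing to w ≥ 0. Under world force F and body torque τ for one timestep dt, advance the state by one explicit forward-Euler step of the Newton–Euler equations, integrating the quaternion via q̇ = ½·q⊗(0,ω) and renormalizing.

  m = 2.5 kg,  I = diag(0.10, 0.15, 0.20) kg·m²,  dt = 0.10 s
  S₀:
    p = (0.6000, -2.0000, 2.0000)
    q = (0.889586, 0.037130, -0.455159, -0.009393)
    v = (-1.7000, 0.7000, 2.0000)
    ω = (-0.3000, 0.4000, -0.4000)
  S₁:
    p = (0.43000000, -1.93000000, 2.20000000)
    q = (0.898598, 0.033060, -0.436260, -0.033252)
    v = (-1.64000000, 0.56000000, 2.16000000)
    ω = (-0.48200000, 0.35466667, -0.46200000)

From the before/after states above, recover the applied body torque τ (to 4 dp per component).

τ = (-0.1900, -0.0800, -0.1300)

Δω = ω₁−ω₀ = (-0.18200000, -0.04533333, -0.06200000)
applied torque τ = (-0.1900, -0.0800, -0.1300)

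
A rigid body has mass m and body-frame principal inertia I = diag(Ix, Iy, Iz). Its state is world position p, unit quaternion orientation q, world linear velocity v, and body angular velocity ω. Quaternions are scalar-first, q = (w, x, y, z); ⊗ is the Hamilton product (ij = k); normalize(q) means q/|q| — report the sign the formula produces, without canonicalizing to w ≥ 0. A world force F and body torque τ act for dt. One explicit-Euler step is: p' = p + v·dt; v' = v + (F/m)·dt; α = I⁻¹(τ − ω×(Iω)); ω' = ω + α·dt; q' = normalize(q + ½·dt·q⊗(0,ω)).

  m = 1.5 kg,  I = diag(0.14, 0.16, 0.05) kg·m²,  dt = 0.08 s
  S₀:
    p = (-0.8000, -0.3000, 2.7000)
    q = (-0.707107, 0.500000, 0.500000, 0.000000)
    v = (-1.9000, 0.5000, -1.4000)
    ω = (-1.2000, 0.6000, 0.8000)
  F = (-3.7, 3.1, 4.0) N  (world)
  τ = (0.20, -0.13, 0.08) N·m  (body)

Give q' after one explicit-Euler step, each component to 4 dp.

Hamilton product q⊗(0,ω) = (0.3000000, 1.2485284, -0.8242642, 0.3343144)
q' = normalize(q + ½dt·q⊗(0,ω)) = (-0.6938, 0.5489, 0.4661, 0.0133)

q' = (-0.6938, 0.5489, 0.4661, 0.0133)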